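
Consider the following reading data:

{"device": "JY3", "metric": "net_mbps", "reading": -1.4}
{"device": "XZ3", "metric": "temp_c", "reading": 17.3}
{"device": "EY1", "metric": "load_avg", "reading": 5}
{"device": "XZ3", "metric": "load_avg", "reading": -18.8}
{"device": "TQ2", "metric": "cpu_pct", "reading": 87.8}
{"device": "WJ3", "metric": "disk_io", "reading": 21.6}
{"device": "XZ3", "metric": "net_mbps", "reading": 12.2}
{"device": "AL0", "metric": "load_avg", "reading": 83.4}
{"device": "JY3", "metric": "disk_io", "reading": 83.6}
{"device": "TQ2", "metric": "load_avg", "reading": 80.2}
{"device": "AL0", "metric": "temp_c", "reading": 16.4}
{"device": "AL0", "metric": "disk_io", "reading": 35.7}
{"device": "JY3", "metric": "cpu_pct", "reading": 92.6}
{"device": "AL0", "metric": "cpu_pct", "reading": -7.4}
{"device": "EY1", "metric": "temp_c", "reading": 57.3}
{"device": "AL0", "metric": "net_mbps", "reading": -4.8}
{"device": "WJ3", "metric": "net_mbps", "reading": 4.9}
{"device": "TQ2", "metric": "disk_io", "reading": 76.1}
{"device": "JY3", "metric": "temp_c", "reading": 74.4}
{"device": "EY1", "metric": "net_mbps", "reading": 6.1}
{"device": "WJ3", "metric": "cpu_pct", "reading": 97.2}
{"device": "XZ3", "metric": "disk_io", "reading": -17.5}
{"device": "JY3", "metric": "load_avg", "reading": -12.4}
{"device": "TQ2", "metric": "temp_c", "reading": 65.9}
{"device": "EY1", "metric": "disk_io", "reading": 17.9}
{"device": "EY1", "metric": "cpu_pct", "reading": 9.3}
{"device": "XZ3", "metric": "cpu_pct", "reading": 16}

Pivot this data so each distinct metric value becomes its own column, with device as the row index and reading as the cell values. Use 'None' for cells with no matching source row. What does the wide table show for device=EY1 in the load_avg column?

The long row with device=EY1, metric=load_avg has reading=5.

5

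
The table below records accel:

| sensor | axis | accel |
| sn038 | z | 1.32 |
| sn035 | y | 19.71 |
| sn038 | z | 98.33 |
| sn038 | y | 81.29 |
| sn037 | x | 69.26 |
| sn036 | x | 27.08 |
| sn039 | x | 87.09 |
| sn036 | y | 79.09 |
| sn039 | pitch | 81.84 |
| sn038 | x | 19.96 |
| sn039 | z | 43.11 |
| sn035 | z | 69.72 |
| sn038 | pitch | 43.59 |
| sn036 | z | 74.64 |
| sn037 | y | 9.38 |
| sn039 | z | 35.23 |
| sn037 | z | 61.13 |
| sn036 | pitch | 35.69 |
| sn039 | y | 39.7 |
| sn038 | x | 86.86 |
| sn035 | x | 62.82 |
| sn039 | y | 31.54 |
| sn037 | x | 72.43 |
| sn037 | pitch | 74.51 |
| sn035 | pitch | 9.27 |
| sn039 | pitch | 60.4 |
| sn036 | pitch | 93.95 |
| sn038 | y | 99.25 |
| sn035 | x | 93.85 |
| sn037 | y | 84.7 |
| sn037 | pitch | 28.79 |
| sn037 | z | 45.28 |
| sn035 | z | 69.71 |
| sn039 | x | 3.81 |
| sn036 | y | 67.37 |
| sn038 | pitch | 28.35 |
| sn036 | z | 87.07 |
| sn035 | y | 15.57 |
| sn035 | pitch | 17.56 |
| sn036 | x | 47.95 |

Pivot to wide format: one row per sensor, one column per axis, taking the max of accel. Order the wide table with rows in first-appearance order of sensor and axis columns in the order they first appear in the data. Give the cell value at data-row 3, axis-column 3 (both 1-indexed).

With rows in first-appearance order of sensor, row 3 is sensor=sn037. axis columns in first-appearance order: z, y, x, pitch; column 3 is x.
Long rows with sensor=sn037, axis=x: max(69.26, 72.43) = 72.43.

72.43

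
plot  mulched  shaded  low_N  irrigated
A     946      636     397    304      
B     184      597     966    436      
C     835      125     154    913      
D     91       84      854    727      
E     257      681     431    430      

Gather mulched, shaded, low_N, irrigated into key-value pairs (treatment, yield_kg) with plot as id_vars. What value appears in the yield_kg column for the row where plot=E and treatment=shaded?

681

Unpivoting turns each (plot, wide-column) pair into one long row.
The wide cell at row E, column shaded holds 681, so the long row (E, shaded) has yield_kg=681.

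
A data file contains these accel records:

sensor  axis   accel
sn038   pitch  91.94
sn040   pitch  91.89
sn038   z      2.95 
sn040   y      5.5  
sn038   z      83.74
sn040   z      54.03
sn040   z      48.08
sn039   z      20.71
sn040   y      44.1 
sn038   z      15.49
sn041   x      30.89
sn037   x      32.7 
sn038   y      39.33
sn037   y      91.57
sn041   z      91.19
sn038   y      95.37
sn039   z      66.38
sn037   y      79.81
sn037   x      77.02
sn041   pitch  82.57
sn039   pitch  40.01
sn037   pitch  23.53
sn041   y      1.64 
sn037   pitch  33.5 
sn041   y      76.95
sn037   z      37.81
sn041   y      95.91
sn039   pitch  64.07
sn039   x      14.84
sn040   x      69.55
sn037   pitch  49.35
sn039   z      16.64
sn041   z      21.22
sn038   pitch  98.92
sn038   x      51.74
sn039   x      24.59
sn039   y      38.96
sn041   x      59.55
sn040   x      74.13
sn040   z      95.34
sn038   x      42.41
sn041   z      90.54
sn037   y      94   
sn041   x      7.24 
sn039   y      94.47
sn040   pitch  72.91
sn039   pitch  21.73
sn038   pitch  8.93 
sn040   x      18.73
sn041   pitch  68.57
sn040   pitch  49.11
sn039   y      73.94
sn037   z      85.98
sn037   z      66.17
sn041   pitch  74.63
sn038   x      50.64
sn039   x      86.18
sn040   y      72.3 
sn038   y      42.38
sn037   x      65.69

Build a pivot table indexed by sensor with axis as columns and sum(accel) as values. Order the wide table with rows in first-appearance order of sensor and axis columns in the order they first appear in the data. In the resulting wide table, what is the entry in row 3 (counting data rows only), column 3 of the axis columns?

With rows in first-appearance order of sensor, row 3 is sensor=sn039. axis columns in first-appearance order: pitch, z, y, x; column 3 is y.
Long rows with sensor=sn039, axis=y: 38.96 + 94.47 + 73.94 = 207.37.

207.37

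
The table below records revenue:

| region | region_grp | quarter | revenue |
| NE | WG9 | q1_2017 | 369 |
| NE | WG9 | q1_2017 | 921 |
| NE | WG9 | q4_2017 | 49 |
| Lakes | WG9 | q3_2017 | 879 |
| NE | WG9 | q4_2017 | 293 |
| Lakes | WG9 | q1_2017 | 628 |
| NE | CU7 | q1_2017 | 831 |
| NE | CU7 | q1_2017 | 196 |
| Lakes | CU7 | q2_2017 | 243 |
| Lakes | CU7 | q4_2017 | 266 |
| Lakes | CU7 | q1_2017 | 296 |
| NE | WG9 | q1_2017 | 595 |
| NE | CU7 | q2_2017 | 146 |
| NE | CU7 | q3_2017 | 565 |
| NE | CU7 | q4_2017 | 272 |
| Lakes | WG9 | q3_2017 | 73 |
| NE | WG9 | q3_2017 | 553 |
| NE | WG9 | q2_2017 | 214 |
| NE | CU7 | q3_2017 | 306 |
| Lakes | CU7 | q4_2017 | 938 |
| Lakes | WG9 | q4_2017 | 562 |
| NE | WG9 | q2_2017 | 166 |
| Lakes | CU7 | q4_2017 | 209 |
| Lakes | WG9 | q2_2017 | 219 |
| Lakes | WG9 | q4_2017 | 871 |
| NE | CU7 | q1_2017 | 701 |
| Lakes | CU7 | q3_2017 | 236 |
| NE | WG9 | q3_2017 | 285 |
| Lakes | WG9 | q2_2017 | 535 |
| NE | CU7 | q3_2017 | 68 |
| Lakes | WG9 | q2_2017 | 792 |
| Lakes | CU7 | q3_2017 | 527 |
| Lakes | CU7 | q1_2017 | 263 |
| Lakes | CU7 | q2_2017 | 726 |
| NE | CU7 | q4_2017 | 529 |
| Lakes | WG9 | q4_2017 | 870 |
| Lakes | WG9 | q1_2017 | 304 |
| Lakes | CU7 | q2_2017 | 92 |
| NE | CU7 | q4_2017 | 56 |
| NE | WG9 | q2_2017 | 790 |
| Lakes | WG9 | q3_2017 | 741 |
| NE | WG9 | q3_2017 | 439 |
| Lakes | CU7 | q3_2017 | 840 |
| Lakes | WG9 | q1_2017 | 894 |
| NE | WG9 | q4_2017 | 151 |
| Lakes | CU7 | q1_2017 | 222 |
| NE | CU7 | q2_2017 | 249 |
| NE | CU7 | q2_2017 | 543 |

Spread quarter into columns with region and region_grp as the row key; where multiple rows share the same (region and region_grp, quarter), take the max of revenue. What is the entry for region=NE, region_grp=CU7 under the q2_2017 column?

Rows with region=NE, region_grp=CU7 and quarter=q2_2017: revenue values are 146, 249, 543.
max(146, 249, 543) = 543.

543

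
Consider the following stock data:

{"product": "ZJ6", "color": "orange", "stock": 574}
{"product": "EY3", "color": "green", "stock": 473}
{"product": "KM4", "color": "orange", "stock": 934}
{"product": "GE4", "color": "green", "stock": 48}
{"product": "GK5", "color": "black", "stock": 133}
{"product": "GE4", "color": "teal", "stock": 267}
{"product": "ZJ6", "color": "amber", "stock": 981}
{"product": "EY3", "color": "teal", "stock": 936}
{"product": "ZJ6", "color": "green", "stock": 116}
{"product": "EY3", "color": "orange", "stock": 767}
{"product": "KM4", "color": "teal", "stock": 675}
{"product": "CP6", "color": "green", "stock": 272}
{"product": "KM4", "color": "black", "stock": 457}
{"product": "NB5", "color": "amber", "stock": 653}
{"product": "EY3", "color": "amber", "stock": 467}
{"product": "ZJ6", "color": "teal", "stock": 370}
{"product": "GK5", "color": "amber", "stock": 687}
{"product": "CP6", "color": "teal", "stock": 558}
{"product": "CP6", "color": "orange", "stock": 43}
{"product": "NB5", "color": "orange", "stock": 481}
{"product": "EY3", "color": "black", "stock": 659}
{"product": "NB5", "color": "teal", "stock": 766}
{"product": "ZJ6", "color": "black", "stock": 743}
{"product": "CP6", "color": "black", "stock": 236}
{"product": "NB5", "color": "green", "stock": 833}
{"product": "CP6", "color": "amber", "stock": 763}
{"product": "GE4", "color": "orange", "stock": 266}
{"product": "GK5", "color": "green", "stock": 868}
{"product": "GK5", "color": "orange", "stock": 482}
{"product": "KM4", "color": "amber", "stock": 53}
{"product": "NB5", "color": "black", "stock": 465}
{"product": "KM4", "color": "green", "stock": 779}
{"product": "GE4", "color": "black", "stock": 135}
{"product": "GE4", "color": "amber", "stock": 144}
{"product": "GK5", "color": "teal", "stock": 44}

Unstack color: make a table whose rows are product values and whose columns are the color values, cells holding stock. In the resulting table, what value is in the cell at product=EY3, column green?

473

Wide layout: rows indexed by product, columns are the 5 distinct color values (orange, green, black, teal, amber).
Cell (product=EY3, color=green) draws from the long row where product=EY3 and color=green, which has stock=473.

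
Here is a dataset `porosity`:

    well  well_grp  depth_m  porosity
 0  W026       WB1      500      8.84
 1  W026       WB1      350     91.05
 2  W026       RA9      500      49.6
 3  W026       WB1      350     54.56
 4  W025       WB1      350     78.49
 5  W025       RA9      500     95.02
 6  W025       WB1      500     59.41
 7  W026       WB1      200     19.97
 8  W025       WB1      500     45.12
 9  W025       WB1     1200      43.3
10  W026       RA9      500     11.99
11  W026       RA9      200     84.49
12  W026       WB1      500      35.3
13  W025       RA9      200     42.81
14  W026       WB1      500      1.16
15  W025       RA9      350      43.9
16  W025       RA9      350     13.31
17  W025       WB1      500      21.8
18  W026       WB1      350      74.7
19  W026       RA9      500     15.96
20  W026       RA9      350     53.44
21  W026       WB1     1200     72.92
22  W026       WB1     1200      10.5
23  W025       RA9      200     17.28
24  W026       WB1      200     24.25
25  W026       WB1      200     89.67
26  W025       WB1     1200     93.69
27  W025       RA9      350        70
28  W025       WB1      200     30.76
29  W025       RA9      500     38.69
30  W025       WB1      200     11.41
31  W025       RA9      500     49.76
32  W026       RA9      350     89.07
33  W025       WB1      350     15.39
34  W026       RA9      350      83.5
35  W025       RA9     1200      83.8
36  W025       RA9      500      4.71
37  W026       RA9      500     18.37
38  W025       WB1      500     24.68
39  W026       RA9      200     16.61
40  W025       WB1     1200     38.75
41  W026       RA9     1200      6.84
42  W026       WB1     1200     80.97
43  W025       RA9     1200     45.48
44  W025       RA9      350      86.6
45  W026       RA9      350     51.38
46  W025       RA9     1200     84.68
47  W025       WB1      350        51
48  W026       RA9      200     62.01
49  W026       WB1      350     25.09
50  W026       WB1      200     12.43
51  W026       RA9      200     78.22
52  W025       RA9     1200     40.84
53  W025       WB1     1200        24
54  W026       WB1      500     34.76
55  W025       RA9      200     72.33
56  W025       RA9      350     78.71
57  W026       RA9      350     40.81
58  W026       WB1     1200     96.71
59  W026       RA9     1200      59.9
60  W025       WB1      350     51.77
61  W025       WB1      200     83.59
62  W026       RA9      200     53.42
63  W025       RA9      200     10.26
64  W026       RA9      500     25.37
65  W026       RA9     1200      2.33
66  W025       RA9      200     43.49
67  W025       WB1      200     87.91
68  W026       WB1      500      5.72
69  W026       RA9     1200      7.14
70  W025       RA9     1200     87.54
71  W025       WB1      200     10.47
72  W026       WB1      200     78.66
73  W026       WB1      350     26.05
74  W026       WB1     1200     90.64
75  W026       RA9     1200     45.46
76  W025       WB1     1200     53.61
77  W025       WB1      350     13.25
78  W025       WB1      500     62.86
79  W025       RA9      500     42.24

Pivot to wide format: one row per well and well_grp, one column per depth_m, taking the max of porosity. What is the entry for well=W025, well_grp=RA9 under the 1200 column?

87.54

Rows with well=W025, well_grp=RA9 and depth_m=1200: porosity values are 83.8, 45.48, 84.68, 40.84, 87.54.
max(83.8, 45.48, 84.68, 40.84, 87.54) = 87.54.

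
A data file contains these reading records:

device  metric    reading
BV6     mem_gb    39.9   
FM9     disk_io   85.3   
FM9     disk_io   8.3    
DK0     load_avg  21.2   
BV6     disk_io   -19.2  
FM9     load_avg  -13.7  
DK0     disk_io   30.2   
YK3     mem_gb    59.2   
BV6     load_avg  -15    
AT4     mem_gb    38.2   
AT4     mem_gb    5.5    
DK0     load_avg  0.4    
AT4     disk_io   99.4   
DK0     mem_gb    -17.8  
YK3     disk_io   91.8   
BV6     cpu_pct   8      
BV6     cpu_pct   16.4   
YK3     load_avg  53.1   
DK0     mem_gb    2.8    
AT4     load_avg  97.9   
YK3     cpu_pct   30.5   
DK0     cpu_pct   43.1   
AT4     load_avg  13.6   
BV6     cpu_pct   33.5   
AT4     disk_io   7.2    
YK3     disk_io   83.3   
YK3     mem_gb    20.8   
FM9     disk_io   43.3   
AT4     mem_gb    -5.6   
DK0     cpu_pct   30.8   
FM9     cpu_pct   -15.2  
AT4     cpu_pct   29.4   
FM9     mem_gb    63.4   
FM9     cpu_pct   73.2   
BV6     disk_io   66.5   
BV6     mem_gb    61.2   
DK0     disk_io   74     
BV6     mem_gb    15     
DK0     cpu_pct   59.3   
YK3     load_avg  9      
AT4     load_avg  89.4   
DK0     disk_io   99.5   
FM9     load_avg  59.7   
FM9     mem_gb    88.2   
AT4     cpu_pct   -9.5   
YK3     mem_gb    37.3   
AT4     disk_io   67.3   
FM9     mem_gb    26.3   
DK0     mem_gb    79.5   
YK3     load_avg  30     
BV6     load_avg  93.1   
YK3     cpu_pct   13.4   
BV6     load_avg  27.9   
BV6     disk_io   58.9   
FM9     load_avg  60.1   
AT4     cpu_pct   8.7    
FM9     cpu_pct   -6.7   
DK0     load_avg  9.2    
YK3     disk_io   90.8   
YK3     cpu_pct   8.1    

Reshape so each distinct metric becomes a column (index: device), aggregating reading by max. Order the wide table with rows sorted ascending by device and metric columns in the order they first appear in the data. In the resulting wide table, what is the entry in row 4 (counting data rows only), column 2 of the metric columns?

85.3

With rows sorted ascending by device, row 4 is device=FM9. metric columns in first-appearance order: mem_gb, disk_io, load_avg, cpu_pct; column 2 is disk_io.
Long rows with device=FM9, metric=disk_io: max(85.3, 8.3, 43.3) = 85.3.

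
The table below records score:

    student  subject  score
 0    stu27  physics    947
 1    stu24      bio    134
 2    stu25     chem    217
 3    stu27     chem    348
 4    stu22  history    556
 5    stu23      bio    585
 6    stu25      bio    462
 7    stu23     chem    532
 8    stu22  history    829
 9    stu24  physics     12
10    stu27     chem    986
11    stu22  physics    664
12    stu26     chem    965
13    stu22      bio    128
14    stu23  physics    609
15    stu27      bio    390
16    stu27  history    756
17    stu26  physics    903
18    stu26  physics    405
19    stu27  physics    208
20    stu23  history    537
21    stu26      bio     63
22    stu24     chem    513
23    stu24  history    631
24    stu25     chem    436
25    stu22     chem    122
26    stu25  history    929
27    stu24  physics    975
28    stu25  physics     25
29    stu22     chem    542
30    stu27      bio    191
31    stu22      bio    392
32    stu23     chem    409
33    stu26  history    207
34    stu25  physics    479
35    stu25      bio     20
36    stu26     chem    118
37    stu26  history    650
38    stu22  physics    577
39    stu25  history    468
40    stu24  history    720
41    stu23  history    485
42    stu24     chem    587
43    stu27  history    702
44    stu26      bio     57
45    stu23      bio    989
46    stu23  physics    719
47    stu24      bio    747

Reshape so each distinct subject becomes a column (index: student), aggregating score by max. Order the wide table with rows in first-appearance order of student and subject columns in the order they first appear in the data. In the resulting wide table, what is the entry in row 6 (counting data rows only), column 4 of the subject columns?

With rows in first-appearance order of student, row 6 is student=stu26. subject columns in first-appearance order: physics, bio, chem, history; column 4 is history.
Long rows with student=stu26, subject=history: max(207, 650) = 650.

650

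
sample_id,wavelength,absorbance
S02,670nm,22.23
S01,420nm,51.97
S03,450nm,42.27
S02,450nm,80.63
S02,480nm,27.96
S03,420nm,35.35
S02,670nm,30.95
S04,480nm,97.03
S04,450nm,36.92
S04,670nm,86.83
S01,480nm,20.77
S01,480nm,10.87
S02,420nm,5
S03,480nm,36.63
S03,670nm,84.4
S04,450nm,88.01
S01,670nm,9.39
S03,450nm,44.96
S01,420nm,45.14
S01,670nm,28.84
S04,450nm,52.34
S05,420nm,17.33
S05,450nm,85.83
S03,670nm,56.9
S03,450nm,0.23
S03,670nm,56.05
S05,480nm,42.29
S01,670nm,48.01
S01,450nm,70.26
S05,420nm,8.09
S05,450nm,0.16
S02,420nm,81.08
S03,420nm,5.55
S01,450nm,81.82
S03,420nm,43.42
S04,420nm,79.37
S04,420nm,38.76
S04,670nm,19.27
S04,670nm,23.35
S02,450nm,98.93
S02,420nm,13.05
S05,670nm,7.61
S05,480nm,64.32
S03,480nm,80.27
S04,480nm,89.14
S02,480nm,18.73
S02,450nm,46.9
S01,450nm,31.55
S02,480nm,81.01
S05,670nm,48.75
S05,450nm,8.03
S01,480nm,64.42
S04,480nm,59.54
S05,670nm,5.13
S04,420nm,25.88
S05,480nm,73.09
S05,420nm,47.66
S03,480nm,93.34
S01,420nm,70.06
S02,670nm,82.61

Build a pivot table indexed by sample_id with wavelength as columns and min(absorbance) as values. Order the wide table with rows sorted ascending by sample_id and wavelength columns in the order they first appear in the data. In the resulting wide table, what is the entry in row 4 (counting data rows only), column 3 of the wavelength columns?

36.92

With rows sorted ascending by sample_id, row 4 is sample_id=S04. wavelength columns in first-appearance order: 670nm, 420nm, 450nm, 480nm; column 3 is 450nm.
Long rows with sample_id=S04, wavelength=450nm: min(36.92, 88.01, 52.34) = 36.92.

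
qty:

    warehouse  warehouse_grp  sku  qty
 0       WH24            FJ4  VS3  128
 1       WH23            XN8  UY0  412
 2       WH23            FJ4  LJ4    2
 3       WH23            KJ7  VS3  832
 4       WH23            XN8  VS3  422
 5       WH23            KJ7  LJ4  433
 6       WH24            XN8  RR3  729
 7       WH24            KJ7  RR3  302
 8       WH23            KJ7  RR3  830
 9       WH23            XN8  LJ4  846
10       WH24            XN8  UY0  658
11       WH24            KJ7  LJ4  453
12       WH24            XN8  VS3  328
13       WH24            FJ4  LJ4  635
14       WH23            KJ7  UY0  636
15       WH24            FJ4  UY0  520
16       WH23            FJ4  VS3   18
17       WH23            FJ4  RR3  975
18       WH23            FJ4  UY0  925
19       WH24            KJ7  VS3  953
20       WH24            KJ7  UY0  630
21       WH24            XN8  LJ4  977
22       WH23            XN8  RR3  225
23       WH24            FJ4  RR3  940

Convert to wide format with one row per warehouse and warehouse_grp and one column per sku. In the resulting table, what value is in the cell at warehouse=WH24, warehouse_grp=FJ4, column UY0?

Wide layout: rows indexed by warehouse and warehouse_grp, columns are the 4 distinct sku values (VS3, UY0, LJ4, RR3).
Cell (warehouse=WH24, warehouse_grp=FJ4, sku=UY0) draws from the long row where warehouse=WH24, warehouse_grp=FJ4 and sku=UY0, which has qty=520.

520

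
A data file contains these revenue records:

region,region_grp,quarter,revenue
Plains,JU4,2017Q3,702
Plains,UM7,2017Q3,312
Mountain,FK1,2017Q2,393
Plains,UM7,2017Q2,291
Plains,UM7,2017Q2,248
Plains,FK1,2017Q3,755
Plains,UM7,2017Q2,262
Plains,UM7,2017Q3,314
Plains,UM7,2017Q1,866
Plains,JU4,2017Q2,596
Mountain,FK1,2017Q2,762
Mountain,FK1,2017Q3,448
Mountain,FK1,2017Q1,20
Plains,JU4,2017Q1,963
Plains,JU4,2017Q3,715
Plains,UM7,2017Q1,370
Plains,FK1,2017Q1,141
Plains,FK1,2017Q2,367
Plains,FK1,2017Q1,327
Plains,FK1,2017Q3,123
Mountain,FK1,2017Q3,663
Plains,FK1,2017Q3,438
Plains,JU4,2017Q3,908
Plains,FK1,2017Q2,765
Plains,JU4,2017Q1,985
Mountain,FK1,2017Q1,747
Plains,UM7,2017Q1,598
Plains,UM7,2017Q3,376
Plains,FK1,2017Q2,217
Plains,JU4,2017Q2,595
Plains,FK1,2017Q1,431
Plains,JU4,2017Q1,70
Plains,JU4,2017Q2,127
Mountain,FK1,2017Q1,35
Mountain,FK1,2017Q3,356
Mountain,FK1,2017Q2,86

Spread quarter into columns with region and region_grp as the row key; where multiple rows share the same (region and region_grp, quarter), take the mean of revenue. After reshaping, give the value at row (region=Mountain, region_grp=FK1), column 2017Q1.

Rows with region=Mountain, region_grp=FK1 and quarter=2017Q1: revenue values are 20, 747, 35.
(20 + 747 + 35) / 3 = 267.33.

267.33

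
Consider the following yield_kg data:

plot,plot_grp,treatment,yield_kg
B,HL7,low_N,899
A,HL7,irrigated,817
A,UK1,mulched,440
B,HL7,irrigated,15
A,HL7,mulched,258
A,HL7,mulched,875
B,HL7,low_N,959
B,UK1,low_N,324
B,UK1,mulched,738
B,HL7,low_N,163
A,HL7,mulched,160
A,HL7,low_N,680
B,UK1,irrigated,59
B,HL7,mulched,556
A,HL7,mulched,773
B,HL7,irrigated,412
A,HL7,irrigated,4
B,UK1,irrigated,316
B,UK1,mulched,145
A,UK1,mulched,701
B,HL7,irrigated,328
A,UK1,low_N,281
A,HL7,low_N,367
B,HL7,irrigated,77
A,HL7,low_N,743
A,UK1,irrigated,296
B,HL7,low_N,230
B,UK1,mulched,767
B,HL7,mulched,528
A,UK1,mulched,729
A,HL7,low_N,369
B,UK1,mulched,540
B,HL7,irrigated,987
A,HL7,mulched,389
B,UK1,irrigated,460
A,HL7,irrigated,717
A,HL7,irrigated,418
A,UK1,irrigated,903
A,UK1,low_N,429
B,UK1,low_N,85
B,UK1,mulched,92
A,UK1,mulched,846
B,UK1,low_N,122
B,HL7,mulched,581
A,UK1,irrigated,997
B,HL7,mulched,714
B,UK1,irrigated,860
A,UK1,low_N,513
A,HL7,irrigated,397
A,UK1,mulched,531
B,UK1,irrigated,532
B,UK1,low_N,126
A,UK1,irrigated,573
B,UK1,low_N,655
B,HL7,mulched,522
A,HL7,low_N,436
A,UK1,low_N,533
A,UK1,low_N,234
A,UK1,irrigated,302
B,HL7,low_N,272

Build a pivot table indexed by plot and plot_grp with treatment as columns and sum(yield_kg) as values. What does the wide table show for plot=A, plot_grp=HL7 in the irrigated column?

Rows with plot=A, plot_grp=HL7 and treatment=irrigated: yield_kg values are 817, 4, 717, 418, 397.
817 + 4 + 717 + 418 + 397 = 2353.

2353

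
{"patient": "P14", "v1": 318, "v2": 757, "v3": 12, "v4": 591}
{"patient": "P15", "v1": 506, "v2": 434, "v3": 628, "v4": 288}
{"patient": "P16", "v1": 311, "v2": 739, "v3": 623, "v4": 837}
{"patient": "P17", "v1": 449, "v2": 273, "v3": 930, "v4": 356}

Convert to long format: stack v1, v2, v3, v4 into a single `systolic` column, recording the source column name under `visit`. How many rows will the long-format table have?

16

4 patient values × 4 melted columns = 16 rows.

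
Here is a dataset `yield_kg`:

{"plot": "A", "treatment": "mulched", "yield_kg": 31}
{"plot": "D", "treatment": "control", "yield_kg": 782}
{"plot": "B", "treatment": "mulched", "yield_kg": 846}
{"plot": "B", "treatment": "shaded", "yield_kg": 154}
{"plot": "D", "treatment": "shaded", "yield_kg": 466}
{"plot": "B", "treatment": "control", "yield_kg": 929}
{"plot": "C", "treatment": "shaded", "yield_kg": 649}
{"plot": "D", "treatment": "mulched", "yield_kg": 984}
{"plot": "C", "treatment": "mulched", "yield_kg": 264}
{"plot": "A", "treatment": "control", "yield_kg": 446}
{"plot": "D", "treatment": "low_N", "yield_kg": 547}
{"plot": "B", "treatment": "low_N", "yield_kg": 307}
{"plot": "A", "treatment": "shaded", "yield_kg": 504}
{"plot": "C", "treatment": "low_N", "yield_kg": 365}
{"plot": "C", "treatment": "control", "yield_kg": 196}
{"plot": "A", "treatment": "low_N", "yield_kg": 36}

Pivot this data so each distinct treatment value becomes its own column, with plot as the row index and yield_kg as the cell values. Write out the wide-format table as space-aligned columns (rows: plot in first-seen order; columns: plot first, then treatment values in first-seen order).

plot  mulched  control  shaded  low_N
A     31       446      504     36   
D     984      782      466     547  
B     846      929      154     307  
C     264      196      649     365  

Columns: plot plus the 4 distinct treatment values (mulched, control, shaded, low_N).
For example, row A column mulched takes yield_kg=31 from the long row (A, mulched).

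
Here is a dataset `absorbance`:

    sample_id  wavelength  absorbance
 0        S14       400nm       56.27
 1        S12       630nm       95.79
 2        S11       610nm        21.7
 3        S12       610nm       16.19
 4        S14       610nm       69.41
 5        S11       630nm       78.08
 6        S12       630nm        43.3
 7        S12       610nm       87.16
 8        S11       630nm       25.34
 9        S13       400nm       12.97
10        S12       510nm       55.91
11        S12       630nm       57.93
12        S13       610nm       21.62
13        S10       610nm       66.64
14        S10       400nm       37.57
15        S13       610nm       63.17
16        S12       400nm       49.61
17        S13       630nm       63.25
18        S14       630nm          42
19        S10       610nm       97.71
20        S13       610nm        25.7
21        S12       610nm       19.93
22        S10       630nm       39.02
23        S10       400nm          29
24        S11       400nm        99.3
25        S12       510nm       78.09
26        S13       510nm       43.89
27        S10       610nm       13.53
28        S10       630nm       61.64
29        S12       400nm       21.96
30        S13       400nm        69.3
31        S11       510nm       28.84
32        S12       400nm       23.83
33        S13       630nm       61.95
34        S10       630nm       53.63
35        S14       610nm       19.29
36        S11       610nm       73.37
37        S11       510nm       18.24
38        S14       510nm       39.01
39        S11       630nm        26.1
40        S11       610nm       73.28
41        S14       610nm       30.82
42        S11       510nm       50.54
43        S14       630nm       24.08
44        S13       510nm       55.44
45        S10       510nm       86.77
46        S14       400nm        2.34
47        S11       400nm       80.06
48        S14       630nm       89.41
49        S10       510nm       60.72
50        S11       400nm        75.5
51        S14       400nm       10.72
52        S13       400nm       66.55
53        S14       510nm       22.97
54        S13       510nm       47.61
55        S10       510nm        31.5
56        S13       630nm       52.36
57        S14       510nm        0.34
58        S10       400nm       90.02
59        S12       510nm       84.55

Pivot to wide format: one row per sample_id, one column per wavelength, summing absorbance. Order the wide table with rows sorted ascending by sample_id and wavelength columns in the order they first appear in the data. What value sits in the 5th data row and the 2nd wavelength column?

With rows sorted ascending by sample_id, row 5 is sample_id=S14. wavelength columns in first-appearance order: 400nm, 630nm, 610nm, 510nm; column 2 is 630nm.
Long rows with sample_id=S14, wavelength=630nm: 42 + 24.08 + 89.41 = 155.49.

155.49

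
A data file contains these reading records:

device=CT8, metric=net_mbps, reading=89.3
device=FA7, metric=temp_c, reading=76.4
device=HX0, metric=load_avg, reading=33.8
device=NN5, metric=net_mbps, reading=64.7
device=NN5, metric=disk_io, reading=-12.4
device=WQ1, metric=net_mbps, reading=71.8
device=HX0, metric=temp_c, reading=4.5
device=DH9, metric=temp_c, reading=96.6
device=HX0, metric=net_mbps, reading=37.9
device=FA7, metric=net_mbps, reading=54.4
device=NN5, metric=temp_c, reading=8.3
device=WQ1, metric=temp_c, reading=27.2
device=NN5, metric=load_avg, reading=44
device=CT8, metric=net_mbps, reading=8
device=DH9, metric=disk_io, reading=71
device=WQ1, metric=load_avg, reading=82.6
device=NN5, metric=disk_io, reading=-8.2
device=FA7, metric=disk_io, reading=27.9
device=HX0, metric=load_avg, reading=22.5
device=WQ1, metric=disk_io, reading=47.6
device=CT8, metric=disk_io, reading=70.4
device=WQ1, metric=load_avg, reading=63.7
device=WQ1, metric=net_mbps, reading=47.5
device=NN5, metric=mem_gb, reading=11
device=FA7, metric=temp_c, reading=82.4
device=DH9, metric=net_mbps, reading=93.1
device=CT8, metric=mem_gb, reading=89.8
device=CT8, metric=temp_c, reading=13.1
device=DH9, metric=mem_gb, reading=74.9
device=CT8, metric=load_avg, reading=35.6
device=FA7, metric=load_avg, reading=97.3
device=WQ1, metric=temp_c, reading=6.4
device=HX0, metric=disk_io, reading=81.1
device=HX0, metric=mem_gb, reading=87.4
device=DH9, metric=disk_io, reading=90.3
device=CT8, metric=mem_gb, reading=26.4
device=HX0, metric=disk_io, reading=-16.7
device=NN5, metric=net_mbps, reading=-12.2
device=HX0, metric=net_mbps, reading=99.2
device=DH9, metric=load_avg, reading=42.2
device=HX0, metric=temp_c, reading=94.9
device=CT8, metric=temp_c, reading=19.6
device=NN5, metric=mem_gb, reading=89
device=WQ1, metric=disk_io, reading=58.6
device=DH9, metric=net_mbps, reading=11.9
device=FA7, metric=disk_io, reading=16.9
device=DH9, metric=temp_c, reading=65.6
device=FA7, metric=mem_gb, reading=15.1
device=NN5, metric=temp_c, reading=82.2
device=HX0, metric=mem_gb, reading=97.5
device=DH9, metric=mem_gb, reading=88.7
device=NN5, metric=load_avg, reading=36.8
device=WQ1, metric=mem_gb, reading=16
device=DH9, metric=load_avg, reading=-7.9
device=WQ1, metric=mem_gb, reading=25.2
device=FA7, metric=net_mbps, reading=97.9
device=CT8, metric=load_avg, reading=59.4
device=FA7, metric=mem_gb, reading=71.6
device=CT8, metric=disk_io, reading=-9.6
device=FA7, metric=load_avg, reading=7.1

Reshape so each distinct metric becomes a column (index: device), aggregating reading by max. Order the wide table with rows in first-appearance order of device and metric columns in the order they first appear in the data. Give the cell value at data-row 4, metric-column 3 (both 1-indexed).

44

With rows in first-appearance order of device, row 4 is device=NN5. metric columns in first-appearance order: net_mbps, temp_c, load_avg, disk_io, mem_gb; column 3 is load_avg.
Long rows with device=NN5, metric=load_avg: max(44, 36.8) = 44.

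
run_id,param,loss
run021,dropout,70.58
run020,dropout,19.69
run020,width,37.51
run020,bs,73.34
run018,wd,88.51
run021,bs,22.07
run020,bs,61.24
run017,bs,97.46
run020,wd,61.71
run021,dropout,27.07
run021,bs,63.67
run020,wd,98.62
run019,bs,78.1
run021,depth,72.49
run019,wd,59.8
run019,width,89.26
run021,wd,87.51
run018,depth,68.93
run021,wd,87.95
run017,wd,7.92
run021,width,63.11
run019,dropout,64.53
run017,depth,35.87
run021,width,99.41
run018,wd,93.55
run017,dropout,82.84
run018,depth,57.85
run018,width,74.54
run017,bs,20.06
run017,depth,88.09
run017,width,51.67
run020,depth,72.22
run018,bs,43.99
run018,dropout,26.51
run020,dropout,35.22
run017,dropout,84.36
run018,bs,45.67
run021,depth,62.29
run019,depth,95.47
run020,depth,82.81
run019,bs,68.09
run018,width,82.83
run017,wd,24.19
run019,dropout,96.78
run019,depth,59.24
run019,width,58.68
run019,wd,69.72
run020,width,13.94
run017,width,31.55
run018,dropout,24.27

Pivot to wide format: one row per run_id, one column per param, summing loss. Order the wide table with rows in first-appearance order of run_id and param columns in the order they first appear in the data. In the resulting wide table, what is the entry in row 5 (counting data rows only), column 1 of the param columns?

With rows in first-appearance order of run_id, row 5 is run_id=run019. param columns in first-appearance order: dropout, width, bs, wd, depth; column 1 is dropout.
Long rows with run_id=run019, param=dropout: 64.53 + 96.78 = 161.31.

161.31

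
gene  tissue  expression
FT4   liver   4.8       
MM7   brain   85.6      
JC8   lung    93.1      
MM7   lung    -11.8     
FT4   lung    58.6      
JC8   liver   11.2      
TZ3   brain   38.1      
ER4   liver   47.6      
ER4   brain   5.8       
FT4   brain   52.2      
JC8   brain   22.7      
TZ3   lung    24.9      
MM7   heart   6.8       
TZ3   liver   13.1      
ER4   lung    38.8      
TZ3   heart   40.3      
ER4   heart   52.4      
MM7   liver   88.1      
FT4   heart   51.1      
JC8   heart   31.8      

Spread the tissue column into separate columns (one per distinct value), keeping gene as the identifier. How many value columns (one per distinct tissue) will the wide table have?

4 distinct tissue values: lung, liver, heart, brain.

4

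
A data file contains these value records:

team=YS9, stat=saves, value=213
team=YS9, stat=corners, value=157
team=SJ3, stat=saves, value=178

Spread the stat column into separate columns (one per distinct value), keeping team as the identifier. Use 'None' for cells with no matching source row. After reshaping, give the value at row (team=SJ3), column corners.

No long-format row has team=SJ3 and stat=corners, so the cell is None.

None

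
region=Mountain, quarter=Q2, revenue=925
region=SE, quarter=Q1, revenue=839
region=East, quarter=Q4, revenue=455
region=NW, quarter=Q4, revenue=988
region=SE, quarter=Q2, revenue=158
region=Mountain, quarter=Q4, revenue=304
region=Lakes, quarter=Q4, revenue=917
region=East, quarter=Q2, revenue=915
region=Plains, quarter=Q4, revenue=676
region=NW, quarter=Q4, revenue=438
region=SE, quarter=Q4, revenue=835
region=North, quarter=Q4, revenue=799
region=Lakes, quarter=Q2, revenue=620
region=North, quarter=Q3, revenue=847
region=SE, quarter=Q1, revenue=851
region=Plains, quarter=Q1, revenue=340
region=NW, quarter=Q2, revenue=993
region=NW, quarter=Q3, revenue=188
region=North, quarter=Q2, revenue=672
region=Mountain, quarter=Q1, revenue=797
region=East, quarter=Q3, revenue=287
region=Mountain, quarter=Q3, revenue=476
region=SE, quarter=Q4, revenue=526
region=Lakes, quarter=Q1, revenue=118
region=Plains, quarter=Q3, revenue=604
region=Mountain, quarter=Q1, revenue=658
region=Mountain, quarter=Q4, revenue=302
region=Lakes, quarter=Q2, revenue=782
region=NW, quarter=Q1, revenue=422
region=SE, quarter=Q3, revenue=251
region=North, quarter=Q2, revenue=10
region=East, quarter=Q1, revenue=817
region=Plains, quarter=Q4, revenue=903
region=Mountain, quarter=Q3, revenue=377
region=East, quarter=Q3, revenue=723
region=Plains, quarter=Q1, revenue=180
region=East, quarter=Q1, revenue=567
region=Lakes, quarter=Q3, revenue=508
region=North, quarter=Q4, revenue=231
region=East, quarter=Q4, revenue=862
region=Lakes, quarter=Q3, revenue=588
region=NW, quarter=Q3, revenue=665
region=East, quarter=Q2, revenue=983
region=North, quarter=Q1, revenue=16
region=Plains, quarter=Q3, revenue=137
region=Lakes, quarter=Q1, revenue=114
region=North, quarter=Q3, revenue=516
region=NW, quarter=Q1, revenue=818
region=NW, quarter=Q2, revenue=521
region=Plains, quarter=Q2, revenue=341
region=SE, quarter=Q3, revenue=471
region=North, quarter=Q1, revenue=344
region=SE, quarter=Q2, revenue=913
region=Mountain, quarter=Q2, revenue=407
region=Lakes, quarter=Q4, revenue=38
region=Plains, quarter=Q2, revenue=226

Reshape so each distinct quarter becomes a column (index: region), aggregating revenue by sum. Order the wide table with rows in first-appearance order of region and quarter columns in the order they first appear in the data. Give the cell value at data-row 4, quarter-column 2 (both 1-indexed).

With rows in first-appearance order of region, row 4 is region=NW. quarter columns in first-appearance order: Q2, Q1, Q4, Q3; column 2 is Q1.
Long rows with region=NW, quarter=Q1: 422 + 818 = 1240.

1240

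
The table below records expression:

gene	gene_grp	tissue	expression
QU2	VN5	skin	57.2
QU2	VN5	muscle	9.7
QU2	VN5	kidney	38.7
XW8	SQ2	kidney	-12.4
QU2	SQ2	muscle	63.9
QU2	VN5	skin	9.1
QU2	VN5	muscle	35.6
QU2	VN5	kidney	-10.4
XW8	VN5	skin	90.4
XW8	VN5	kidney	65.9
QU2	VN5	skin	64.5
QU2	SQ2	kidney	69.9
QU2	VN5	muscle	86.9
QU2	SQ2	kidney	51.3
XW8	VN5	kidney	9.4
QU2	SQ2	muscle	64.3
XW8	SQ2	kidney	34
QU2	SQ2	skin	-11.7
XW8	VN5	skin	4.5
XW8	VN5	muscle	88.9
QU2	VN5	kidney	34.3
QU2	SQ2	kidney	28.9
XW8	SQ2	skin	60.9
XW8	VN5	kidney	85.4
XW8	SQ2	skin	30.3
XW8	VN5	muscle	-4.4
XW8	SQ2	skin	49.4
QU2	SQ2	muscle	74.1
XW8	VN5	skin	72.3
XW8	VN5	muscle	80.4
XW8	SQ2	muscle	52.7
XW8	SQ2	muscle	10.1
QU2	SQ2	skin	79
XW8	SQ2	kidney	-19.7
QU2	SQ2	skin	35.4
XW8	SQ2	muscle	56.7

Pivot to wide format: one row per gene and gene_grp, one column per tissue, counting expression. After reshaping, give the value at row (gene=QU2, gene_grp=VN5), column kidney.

3

Rows with gene=QU2, gene_grp=VN5 and tissue=kidney: expression values are 38.7, -10.4, 34.3.
3 rows match — count = 3.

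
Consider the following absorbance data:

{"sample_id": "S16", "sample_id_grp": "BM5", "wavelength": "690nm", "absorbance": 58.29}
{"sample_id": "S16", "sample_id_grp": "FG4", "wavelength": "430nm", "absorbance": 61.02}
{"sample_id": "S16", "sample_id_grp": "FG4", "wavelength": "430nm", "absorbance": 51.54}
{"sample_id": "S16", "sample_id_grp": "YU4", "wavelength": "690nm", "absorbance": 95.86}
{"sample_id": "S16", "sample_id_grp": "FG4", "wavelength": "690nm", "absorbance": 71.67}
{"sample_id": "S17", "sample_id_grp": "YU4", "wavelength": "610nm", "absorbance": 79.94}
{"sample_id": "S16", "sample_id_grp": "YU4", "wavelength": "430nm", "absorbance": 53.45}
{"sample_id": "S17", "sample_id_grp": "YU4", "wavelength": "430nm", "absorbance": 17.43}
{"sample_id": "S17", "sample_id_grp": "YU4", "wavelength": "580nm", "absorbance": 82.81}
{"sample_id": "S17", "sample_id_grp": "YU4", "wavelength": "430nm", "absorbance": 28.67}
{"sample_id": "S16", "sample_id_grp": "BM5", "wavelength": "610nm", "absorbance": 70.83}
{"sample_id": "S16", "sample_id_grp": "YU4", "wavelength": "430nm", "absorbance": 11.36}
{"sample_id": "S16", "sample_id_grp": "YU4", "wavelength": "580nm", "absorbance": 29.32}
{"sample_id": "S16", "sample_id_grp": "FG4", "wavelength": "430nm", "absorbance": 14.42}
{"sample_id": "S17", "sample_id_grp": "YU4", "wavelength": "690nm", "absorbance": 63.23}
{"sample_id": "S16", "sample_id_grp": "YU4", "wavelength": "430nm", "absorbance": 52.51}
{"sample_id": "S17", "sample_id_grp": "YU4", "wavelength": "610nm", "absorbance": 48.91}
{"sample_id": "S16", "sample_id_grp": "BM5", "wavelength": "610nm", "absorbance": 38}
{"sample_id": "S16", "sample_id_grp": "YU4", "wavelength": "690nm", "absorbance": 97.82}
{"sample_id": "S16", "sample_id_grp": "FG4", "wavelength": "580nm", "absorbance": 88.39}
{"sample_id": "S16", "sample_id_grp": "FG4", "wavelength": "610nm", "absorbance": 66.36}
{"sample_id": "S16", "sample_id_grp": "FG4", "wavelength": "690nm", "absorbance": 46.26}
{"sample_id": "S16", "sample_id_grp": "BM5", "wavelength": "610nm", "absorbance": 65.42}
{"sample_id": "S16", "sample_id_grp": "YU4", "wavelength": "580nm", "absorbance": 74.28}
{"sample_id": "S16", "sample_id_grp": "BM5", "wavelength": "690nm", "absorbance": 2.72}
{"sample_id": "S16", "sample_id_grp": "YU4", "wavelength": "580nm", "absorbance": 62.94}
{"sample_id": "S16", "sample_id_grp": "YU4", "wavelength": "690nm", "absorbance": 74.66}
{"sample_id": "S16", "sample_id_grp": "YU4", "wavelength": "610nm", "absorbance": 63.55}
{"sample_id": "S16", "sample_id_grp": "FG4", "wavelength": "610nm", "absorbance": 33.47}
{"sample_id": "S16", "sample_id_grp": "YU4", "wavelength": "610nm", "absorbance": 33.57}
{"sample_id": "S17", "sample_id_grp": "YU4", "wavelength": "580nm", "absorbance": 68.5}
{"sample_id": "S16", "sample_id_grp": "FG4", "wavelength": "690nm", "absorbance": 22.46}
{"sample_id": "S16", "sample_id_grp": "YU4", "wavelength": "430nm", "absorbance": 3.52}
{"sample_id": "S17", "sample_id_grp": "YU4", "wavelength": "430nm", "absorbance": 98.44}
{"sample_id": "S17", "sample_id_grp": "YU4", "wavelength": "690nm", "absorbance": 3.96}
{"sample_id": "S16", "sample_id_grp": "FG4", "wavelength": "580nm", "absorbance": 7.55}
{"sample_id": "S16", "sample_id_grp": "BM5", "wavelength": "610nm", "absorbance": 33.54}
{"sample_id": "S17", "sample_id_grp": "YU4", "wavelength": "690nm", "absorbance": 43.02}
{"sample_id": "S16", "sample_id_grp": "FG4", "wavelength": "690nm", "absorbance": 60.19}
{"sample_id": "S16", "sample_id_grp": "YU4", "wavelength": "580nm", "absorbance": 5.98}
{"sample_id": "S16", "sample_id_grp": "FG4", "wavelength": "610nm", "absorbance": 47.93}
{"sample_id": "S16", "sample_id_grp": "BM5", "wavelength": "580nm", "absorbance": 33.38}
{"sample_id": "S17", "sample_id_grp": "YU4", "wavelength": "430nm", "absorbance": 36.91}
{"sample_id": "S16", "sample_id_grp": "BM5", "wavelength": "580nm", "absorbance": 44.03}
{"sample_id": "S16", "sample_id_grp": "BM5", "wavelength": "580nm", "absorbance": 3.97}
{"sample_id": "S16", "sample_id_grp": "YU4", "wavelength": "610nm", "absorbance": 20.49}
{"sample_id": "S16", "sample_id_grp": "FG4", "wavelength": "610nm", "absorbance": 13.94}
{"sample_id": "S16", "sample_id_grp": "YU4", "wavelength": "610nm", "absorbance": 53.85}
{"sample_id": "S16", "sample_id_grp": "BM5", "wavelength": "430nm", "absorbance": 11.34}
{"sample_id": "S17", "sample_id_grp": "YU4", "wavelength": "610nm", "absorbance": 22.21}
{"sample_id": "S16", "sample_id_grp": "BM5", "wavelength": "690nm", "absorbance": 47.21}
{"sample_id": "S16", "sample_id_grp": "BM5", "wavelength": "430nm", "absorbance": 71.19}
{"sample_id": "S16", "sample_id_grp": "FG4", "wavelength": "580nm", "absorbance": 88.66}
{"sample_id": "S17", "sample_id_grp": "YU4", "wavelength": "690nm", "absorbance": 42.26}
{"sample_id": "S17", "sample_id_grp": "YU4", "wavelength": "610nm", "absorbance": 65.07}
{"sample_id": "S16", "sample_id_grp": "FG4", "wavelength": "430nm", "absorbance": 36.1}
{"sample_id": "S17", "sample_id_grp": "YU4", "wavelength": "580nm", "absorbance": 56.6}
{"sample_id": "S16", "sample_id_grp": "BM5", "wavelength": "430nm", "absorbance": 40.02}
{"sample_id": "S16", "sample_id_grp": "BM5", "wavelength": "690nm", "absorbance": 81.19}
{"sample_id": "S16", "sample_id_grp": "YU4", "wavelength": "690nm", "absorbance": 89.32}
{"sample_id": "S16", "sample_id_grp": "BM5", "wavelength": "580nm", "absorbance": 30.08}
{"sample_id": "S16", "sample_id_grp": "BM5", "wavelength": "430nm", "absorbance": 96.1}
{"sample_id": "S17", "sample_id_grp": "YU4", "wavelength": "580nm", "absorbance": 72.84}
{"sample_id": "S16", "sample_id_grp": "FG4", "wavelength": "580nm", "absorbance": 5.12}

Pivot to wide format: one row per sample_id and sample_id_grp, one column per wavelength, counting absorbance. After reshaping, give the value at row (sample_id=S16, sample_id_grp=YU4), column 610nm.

Rows with sample_id=S16, sample_id_grp=YU4 and wavelength=610nm: absorbance values are 63.55, 33.57, 20.49, 53.85.
4 rows match — count = 4.

4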